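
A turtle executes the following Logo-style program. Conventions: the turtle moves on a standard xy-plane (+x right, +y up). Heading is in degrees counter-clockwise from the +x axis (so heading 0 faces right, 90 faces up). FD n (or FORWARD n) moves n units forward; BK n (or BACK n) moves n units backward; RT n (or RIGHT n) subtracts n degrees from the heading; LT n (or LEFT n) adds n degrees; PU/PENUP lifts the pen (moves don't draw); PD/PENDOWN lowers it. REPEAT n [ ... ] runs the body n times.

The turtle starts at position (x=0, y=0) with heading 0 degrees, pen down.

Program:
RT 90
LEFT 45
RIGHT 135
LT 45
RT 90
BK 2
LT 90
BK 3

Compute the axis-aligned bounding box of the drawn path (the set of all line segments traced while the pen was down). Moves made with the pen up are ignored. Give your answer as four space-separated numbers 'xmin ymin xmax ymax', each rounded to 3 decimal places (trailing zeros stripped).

Answer: 0 -1.414 3.536 0.707

Derivation:
Executing turtle program step by step:
Start: pos=(0,0), heading=0, pen down
RT 90: heading 0 -> 270
LT 45: heading 270 -> 315
RT 135: heading 315 -> 180
LT 45: heading 180 -> 225
RT 90: heading 225 -> 135
BK 2: (0,0) -> (1.414,-1.414) [heading=135, draw]
LT 90: heading 135 -> 225
BK 3: (1.414,-1.414) -> (3.536,0.707) [heading=225, draw]
Final: pos=(3.536,0.707), heading=225, 2 segment(s) drawn

Segment endpoints: x in {0, 1.414, 3.536}, y in {-1.414, 0, 0.707}
xmin=0, ymin=-1.414, xmax=3.536, ymax=0.707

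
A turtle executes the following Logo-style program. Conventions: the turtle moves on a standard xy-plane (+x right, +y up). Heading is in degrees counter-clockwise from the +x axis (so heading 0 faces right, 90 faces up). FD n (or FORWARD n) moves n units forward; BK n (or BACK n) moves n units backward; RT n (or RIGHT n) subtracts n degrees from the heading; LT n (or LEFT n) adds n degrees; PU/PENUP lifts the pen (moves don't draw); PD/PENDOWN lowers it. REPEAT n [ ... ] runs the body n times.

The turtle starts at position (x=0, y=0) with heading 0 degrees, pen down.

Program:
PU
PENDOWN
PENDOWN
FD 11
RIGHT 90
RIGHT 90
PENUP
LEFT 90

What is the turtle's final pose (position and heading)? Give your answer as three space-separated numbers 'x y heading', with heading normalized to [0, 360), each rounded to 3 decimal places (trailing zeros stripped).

Executing turtle program step by step:
Start: pos=(0,0), heading=0, pen down
PU: pen up
PD: pen down
PD: pen down
FD 11: (0,0) -> (11,0) [heading=0, draw]
RT 90: heading 0 -> 270
RT 90: heading 270 -> 180
PU: pen up
LT 90: heading 180 -> 270
Final: pos=(11,0), heading=270, 1 segment(s) drawn

Answer: 11 0 270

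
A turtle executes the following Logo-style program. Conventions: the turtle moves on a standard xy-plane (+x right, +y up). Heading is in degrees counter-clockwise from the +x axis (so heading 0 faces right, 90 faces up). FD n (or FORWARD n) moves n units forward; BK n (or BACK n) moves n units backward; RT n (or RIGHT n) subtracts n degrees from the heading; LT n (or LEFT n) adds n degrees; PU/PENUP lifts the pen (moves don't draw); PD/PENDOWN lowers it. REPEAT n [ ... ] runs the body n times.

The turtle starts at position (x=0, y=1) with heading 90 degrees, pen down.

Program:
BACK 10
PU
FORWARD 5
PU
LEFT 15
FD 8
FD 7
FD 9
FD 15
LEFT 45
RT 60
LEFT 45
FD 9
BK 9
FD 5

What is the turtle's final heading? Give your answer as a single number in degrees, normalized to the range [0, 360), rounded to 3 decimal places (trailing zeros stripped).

Executing turtle program step by step:
Start: pos=(0,1), heading=90, pen down
BK 10: (0,1) -> (0,-9) [heading=90, draw]
PU: pen up
FD 5: (0,-9) -> (0,-4) [heading=90, move]
PU: pen up
LT 15: heading 90 -> 105
FD 8: (0,-4) -> (-2.071,3.727) [heading=105, move]
FD 7: (-2.071,3.727) -> (-3.882,10.489) [heading=105, move]
FD 9: (-3.882,10.489) -> (-6.212,19.182) [heading=105, move]
FD 15: (-6.212,19.182) -> (-10.094,33.671) [heading=105, move]
LT 45: heading 105 -> 150
RT 60: heading 150 -> 90
LT 45: heading 90 -> 135
FD 9: (-10.094,33.671) -> (-16.458,40.035) [heading=135, move]
BK 9: (-16.458,40.035) -> (-10.094,33.671) [heading=135, move]
FD 5: (-10.094,33.671) -> (-13.629,37.207) [heading=135, move]
Final: pos=(-13.629,37.207), heading=135, 1 segment(s) drawn

Answer: 135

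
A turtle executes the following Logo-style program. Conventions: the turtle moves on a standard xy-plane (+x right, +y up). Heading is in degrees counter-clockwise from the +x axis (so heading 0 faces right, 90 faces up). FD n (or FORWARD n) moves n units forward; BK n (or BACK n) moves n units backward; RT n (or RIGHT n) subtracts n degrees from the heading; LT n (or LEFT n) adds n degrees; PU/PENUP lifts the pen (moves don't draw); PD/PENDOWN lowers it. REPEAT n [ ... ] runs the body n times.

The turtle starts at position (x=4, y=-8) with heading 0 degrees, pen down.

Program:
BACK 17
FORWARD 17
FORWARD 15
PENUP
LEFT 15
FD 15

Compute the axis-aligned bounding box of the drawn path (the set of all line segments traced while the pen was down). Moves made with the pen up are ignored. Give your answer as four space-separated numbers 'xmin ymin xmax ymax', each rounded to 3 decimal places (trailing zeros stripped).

Answer: -13 -8 19 -8

Derivation:
Executing turtle program step by step:
Start: pos=(4,-8), heading=0, pen down
BK 17: (4,-8) -> (-13,-8) [heading=0, draw]
FD 17: (-13,-8) -> (4,-8) [heading=0, draw]
FD 15: (4,-8) -> (19,-8) [heading=0, draw]
PU: pen up
LT 15: heading 0 -> 15
FD 15: (19,-8) -> (33.489,-4.118) [heading=15, move]
Final: pos=(33.489,-4.118), heading=15, 3 segment(s) drawn

Segment endpoints: x in {-13, 4, 19}, y in {-8}
xmin=-13, ymin=-8, xmax=19, ymax=-8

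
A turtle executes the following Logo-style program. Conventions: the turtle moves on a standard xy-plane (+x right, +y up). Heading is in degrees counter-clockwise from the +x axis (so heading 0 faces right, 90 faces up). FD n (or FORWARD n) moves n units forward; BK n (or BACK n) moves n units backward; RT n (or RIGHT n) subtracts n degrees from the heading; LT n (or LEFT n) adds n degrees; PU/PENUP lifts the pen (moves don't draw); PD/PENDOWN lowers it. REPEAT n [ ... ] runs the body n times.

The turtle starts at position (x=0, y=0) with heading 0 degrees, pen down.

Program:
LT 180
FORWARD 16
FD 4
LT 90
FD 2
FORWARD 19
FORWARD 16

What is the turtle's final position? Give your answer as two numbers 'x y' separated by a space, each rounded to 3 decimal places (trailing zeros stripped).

Executing turtle program step by step:
Start: pos=(0,0), heading=0, pen down
LT 180: heading 0 -> 180
FD 16: (0,0) -> (-16,0) [heading=180, draw]
FD 4: (-16,0) -> (-20,0) [heading=180, draw]
LT 90: heading 180 -> 270
FD 2: (-20,0) -> (-20,-2) [heading=270, draw]
FD 19: (-20,-2) -> (-20,-21) [heading=270, draw]
FD 16: (-20,-21) -> (-20,-37) [heading=270, draw]
Final: pos=(-20,-37), heading=270, 5 segment(s) drawn

Answer: -20 -37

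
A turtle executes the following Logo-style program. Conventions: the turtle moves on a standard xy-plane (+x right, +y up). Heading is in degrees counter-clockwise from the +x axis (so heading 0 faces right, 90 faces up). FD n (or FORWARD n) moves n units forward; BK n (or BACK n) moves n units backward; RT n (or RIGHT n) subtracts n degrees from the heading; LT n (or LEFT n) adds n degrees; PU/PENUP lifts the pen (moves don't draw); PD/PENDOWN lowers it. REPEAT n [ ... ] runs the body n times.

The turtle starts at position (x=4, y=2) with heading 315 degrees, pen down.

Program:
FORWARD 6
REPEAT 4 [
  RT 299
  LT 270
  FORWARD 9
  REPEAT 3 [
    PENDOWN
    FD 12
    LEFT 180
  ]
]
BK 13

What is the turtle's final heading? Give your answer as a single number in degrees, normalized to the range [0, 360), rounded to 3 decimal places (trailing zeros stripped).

Answer: 199

Derivation:
Executing turtle program step by step:
Start: pos=(4,2), heading=315, pen down
FD 6: (4,2) -> (8.243,-2.243) [heading=315, draw]
REPEAT 4 [
  -- iteration 1/4 --
  RT 299: heading 315 -> 16
  LT 270: heading 16 -> 286
  FD 9: (8.243,-2.243) -> (10.723,-10.894) [heading=286, draw]
  REPEAT 3 [
    -- iteration 1/3 --
    PD: pen down
    FD 12: (10.723,-10.894) -> (14.031,-22.429) [heading=286, draw]
    LT 180: heading 286 -> 106
    -- iteration 2/3 --
    PD: pen down
    FD 12: (14.031,-22.429) -> (10.723,-10.894) [heading=106, draw]
    LT 180: heading 106 -> 286
    -- iteration 3/3 --
    PD: pen down
    FD 12: (10.723,-10.894) -> (14.031,-22.429) [heading=286, draw]
    LT 180: heading 286 -> 106
  ]
  -- iteration 2/4 --
  RT 299: heading 106 -> 167
  LT 270: heading 167 -> 77
  FD 9: (14.031,-22.429) -> (16.056,-13.66) [heading=77, draw]
  REPEAT 3 [
    -- iteration 1/3 --
    PD: pen down
    FD 12: (16.056,-13.66) -> (18.755,-1.967) [heading=77, draw]
    LT 180: heading 77 -> 257
    -- iteration 2/3 --
    PD: pen down
    FD 12: (18.755,-1.967) -> (16.056,-13.66) [heading=257, draw]
    LT 180: heading 257 -> 77
    -- iteration 3/3 --
    PD: pen down
    FD 12: (16.056,-13.66) -> (18.755,-1.967) [heading=77, draw]
    LT 180: heading 77 -> 257
  ]
  -- iteration 3/4 --
  RT 299: heading 257 -> 318
  LT 270: heading 318 -> 228
  FD 9: (18.755,-1.967) -> (12.733,-8.656) [heading=228, draw]
  REPEAT 3 [
    -- iteration 1/3 --
    PD: pen down
    FD 12: (12.733,-8.656) -> (4.703,-17.573) [heading=228, draw]
    LT 180: heading 228 -> 48
    -- iteration 2/3 --
    PD: pen down
    FD 12: (4.703,-17.573) -> (12.733,-8.656) [heading=48, draw]
    LT 180: heading 48 -> 228
    -- iteration 3/3 --
    PD: pen down
    FD 12: (12.733,-8.656) -> (4.703,-17.573) [heading=228, draw]
    LT 180: heading 228 -> 48
  ]
  -- iteration 4/4 --
  RT 299: heading 48 -> 109
  LT 270: heading 109 -> 19
  FD 9: (4.703,-17.573) -> (13.213,-14.643) [heading=19, draw]
  REPEAT 3 [
    -- iteration 1/3 --
    PD: pen down
    FD 12: (13.213,-14.643) -> (24.559,-10.736) [heading=19, draw]
    LT 180: heading 19 -> 199
    -- iteration 2/3 --
    PD: pen down
    FD 12: (24.559,-10.736) -> (13.213,-14.643) [heading=199, draw]
    LT 180: heading 199 -> 19
    -- iteration 3/3 --
    PD: pen down
    FD 12: (13.213,-14.643) -> (24.559,-10.736) [heading=19, draw]
    LT 180: heading 19 -> 199
  ]
]
BK 13: (24.559,-10.736) -> (36.851,-6.504) [heading=199, draw]
Final: pos=(36.851,-6.504), heading=199, 18 segment(s) drawn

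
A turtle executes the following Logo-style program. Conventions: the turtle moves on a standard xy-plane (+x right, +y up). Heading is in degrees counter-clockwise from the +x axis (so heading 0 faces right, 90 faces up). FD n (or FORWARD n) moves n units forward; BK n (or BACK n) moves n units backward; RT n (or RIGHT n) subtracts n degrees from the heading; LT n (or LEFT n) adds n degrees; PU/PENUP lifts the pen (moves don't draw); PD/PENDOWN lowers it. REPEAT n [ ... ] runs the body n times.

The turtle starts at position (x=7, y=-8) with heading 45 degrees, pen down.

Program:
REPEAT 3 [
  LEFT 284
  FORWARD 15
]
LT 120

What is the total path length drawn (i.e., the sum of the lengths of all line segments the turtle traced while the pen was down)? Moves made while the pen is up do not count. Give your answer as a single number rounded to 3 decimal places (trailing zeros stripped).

Answer: 45

Derivation:
Executing turtle program step by step:
Start: pos=(7,-8), heading=45, pen down
REPEAT 3 [
  -- iteration 1/3 --
  LT 284: heading 45 -> 329
  FD 15: (7,-8) -> (19.858,-15.726) [heading=329, draw]
  -- iteration 2/3 --
  LT 284: heading 329 -> 253
  FD 15: (19.858,-15.726) -> (15.472,-30.07) [heading=253, draw]
  -- iteration 3/3 --
  LT 284: heading 253 -> 177
  FD 15: (15.472,-30.07) -> (0.492,-29.285) [heading=177, draw]
]
LT 120: heading 177 -> 297
Final: pos=(0.492,-29.285), heading=297, 3 segment(s) drawn

Segment lengths:
  seg 1: (7,-8) -> (19.858,-15.726), length = 15
  seg 2: (19.858,-15.726) -> (15.472,-30.07), length = 15
  seg 3: (15.472,-30.07) -> (0.492,-29.285), length = 15
Total = 45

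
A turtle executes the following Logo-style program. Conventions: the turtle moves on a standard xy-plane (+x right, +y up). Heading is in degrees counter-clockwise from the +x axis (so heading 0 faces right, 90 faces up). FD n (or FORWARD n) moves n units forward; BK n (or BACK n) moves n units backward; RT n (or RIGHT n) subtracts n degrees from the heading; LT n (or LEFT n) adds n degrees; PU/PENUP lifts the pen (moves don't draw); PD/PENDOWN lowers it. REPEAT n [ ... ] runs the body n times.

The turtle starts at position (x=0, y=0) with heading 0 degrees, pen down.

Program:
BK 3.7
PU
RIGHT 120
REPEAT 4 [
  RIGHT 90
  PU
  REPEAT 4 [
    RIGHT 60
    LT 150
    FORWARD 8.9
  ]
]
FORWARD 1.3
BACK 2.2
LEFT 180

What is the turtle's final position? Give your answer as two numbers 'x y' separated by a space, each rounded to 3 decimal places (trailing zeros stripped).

Answer: -3.25 0.779

Derivation:
Executing turtle program step by step:
Start: pos=(0,0), heading=0, pen down
BK 3.7: (0,0) -> (-3.7,0) [heading=0, draw]
PU: pen up
RT 120: heading 0 -> 240
REPEAT 4 [
  -- iteration 1/4 --
  RT 90: heading 240 -> 150
  PU: pen up
  REPEAT 4 [
    -- iteration 1/4 --
    RT 60: heading 150 -> 90
    LT 150: heading 90 -> 240
    FD 8.9: (-3.7,0) -> (-8.15,-7.708) [heading=240, move]
    -- iteration 2/4 --
    RT 60: heading 240 -> 180
    LT 150: heading 180 -> 330
    FD 8.9: (-8.15,-7.708) -> (-0.442,-12.158) [heading=330, move]
    -- iteration 3/4 --
    RT 60: heading 330 -> 270
    LT 150: heading 270 -> 60
    FD 8.9: (-0.442,-12.158) -> (4.008,-4.45) [heading=60, move]
    -- iteration 4/4 --
    RT 60: heading 60 -> 0
    LT 150: heading 0 -> 150
    FD 8.9: (4.008,-4.45) -> (-3.7,0) [heading=150, move]
  ]
  -- iteration 2/4 --
  RT 90: heading 150 -> 60
  PU: pen up
  REPEAT 4 [
    -- iteration 1/4 --
    RT 60: heading 60 -> 0
    LT 150: heading 0 -> 150
    FD 8.9: (-3.7,0) -> (-11.408,4.45) [heading=150, move]
    -- iteration 2/4 --
    RT 60: heading 150 -> 90
    LT 150: heading 90 -> 240
    FD 8.9: (-11.408,4.45) -> (-15.858,-3.258) [heading=240, move]
    -- iteration 3/4 --
    RT 60: heading 240 -> 180
    LT 150: heading 180 -> 330
    FD 8.9: (-15.858,-3.258) -> (-8.15,-7.708) [heading=330, move]
    -- iteration 4/4 --
    RT 60: heading 330 -> 270
    LT 150: heading 270 -> 60
    FD 8.9: (-8.15,-7.708) -> (-3.7,0) [heading=60, move]
  ]
  -- iteration 3/4 --
  RT 90: heading 60 -> 330
  PU: pen up
  REPEAT 4 [
    -- iteration 1/4 --
    RT 60: heading 330 -> 270
    LT 150: heading 270 -> 60
    FD 8.9: (-3.7,0) -> (0.75,7.708) [heading=60, move]
    -- iteration 2/4 --
    RT 60: heading 60 -> 0
    LT 150: heading 0 -> 150
    FD 8.9: (0.75,7.708) -> (-6.958,12.158) [heading=150, move]
    -- iteration 3/4 --
    RT 60: heading 150 -> 90
    LT 150: heading 90 -> 240
    FD 8.9: (-6.958,12.158) -> (-11.408,4.45) [heading=240, move]
    -- iteration 4/4 --
    RT 60: heading 240 -> 180
    LT 150: heading 180 -> 330
    FD 8.9: (-11.408,4.45) -> (-3.7,0) [heading=330, move]
  ]
  -- iteration 4/4 --
  RT 90: heading 330 -> 240
  PU: pen up
  REPEAT 4 [
    -- iteration 1/4 --
    RT 60: heading 240 -> 180
    LT 150: heading 180 -> 330
    FD 8.9: (-3.7,0) -> (4.008,-4.45) [heading=330, move]
    -- iteration 2/4 --
    RT 60: heading 330 -> 270
    LT 150: heading 270 -> 60
    FD 8.9: (4.008,-4.45) -> (8.458,3.258) [heading=60, move]
    -- iteration 3/4 --
    RT 60: heading 60 -> 0
    LT 150: heading 0 -> 150
    FD 8.9: (8.458,3.258) -> (0.75,7.708) [heading=150, move]
    -- iteration 4/4 --
    RT 60: heading 150 -> 90
    LT 150: heading 90 -> 240
    FD 8.9: (0.75,7.708) -> (-3.7,0) [heading=240, move]
  ]
]
FD 1.3: (-3.7,0) -> (-4.35,-1.126) [heading=240, move]
BK 2.2: (-4.35,-1.126) -> (-3.25,0.779) [heading=240, move]
LT 180: heading 240 -> 60
Final: pos=(-3.25,0.779), heading=60, 1 segment(s) drawn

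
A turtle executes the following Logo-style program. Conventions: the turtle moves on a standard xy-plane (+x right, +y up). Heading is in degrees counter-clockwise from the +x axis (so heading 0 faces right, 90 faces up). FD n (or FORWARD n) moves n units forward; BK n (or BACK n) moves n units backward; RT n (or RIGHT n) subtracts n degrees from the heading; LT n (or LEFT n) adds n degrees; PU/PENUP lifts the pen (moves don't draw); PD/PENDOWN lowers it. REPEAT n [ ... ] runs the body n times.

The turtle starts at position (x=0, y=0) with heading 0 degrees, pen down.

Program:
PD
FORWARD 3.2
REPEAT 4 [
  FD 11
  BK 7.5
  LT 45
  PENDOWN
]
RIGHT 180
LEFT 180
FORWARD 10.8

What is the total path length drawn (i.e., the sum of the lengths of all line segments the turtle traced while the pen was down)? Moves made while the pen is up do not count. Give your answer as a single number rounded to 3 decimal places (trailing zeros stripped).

Executing turtle program step by step:
Start: pos=(0,0), heading=0, pen down
PD: pen down
FD 3.2: (0,0) -> (3.2,0) [heading=0, draw]
REPEAT 4 [
  -- iteration 1/4 --
  FD 11: (3.2,0) -> (14.2,0) [heading=0, draw]
  BK 7.5: (14.2,0) -> (6.7,0) [heading=0, draw]
  LT 45: heading 0 -> 45
  PD: pen down
  -- iteration 2/4 --
  FD 11: (6.7,0) -> (14.478,7.778) [heading=45, draw]
  BK 7.5: (14.478,7.778) -> (9.175,2.475) [heading=45, draw]
  LT 45: heading 45 -> 90
  PD: pen down
  -- iteration 3/4 --
  FD 11: (9.175,2.475) -> (9.175,13.475) [heading=90, draw]
  BK 7.5: (9.175,13.475) -> (9.175,5.975) [heading=90, draw]
  LT 45: heading 90 -> 135
  PD: pen down
  -- iteration 4/4 --
  FD 11: (9.175,5.975) -> (1.397,13.753) [heading=135, draw]
  BK 7.5: (1.397,13.753) -> (6.7,8.45) [heading=135, draw]
  LT 45: heading 135 -> 180
  PD: pen down
]
RT 180: heading 180 -> 0
LT 180: heading 0 -> 180
FD 10.8: (6.7,8.45) -> (-4.1,8.45) [heading=180, draw]
Final: pos=(-4.1,8.45), heading=180, 10 segment(s) drawn

Segment lengths:
  seg 1: (0,0) -> (3.2,0), length = 3.2
  seg 2: (3.2,0) -> (14.2,0), length = 11
  seg 3: (14.2,0) -> (6.7,0), length = 7.5
  seg 4: (6.7,0) -> (14.478,7.778), length = 11
  seg 5: (14.478,7.778) -> (9.175,2.475), length = 7.5
  seg 6: (9.175,2.475) -> (9.175,13.475), length = 11
  seg 7: (9.175,13.475) -> (9.175,5.975), length = 7.5
  seg 8: (9.175,5.975) -> (1.397,13.753), length = 11
  seg 9: (1.397,13.753) -> (6.7,8.45), length = 7.5
  seg 10: (6.7,8.45) -> (-4.1,8.45), length = 10.8
Total = 88

Answer: 88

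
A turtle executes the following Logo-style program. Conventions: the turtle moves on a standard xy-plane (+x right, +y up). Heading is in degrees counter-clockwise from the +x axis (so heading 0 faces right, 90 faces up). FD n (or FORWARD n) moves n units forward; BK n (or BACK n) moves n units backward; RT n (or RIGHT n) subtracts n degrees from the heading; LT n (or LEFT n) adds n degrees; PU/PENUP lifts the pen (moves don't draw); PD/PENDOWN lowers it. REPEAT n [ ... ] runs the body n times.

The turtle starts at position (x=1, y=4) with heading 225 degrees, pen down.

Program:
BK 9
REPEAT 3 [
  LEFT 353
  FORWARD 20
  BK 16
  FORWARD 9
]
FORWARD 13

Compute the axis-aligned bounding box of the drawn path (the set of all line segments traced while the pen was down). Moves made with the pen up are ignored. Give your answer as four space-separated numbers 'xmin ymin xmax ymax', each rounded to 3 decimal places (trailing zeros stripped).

Answer: -37.776 -14.91 7.364 10.364

Derivation:
Executing turtle program step by step:
Start: pos=(1,4), heading=225, pen down
BK 9: (1,4) -> (7.364,10.364) [heading=225, draw]
REPEAT 3 [
  -- iteration 1/3 --
  LT 353: heading 225 -> 218
  FD 20: (7.364,10.364) -> (-8.396,-1.949) [heading=218, draw]
  BK 16: (-8.396,-1.949) -> (4.212,7.901) [heading=218, draw]
  FD 9: (4.212,7.901) -> (-2.88,2.36) [heading=218, draw]
  -- iteration 2/3 --
  LT 353: heading 218 -> 211
  FD 20: (-2.88,2.36) -> (-20.024,-7.94) [heading=211, draw]
  BK 16: (-20.024,-7.94) -> (-6.309,0.3) [heading=211, draw]
  FD 9: (-6.309,0.3) -> (-14.023,-4.335) [heading=211, draw]
  -- iteration 3/3 --
  LT 353: heading 211 -> 204
  FD 20: (-14.023,-4.335) -> (-32.294,-12.47) [heading=204, draw]
  BK 16: (-32.294,-12.47) -> (-17.678,-5.962) [heading=204, draw]
  FD 9: (-17.678,-5.962) -> (-25.899,-9.623) [heading=204, draw]
]
FD 13: (-25.899,-9.623) -> (-37.776,-14.91) [heading=204, draw]
Final: pos=(-37.776,-14.91), heading=204, 11 segment(s) drawn

Segment endpoints: x in {-37.776, -32.294, -25.899, -20.024, -17.678, -14.023, -8.396, -6.309, -2.88, 1, 4.212, 7.364}, y in {-14.91, -12.47, -9.623, -7.94, -5.962, -4.335, -1.949, 0.3, 2.36, 4, 7.901, 10.364}
xmin=-37.776, ymin=-14.91, xmax=7.364, ymax=10.364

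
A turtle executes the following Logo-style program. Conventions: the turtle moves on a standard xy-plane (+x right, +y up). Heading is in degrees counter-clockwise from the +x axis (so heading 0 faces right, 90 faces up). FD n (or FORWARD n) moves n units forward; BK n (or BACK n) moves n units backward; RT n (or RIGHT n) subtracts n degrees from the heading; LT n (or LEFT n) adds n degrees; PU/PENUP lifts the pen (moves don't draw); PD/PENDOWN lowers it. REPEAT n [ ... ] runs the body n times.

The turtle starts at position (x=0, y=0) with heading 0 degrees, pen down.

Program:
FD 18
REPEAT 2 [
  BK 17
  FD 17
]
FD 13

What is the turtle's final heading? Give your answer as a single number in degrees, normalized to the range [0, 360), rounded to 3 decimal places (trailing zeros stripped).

Answer: 0

Derivation:
Executing turtle program step by step:
Start: pos=(0,0), heading=0, pen down
FD 18: (0,0) -> (18,0) [heading=0, draw]
REPEAT 2 [
  -- iteration 1/2 --
  BK 17: (18,0) -> (1,0) [heading=0, draw]
  FD 17: (1,0) -> (18,0) [heading=0, draw]
  -- iteration 2/2 --
  BK 17: (18,0) -> (1,0) [heading=0, draw]
  FD 17: (1,0) -> (18,0) [heading=0, draw]
]
FD 13: (18,0) -> (31,0) [heading=0, draw]
Final: pos=(31,0), heading=0, 6 segment(s) drawn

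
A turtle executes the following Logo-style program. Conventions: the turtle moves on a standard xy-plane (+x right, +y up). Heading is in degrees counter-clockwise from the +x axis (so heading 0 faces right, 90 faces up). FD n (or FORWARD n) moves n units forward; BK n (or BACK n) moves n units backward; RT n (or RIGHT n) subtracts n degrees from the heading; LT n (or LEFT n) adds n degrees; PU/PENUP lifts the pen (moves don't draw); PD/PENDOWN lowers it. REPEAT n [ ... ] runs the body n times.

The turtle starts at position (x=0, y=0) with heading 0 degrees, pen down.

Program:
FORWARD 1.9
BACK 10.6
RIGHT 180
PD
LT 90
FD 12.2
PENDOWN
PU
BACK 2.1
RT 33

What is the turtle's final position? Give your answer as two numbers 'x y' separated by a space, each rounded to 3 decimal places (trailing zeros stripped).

Executing turtle program step by step:
Start: pos=(0,0), heading=0, pen down
FD 1.9: (0,0) -> (1.9,0) [heading=0, draw]
BK 10.6: (1.9,0) -> (-8.7,0) [heading=0, draw]
RT 180: heading 0 -> 180
PD: pen down
LT 90: heading 180 -> 270
FD 12.2: (-8.7,0) -> (-8.7,-12.2) [heading=270, draw]
PD: pen down
PU: pen up
BK 2.1: (-8.7,-12.2) -> (-8.7,-10.1) [heading=270, move]
RT 33: heading 270 -> 237
Final: pos=(-8.7,-10.1), heading=237, 3 segment(s) drawn

Answer: -8.7 -10.1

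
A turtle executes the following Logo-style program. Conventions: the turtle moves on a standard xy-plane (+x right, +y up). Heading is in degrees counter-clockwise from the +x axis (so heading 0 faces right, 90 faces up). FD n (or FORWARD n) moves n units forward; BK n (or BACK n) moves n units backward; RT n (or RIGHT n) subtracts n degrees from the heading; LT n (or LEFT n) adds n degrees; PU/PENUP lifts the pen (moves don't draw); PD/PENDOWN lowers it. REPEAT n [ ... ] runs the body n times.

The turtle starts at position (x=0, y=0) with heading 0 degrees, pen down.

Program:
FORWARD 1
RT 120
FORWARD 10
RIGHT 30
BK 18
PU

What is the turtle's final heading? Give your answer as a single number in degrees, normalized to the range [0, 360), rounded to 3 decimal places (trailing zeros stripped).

Executing turtle program step by step:
Start: pos=(0,0), heading=0, pen down
FD 1: (0,0) -> (1,0) [heading=0, draw]
RT 120: heading 0 -> 240
FD 10: (1,0) -> (-4,-8.66) [heading=240, draw]
RT 30: heading 240 -> 210
BK 18: (-4,-8.66) -> (11.588,0.34) [heading=210, draw]
PU: pen up
Final: pos=(11.588,0.34), heading=210, 3 segment(s) drawn

Answer: 210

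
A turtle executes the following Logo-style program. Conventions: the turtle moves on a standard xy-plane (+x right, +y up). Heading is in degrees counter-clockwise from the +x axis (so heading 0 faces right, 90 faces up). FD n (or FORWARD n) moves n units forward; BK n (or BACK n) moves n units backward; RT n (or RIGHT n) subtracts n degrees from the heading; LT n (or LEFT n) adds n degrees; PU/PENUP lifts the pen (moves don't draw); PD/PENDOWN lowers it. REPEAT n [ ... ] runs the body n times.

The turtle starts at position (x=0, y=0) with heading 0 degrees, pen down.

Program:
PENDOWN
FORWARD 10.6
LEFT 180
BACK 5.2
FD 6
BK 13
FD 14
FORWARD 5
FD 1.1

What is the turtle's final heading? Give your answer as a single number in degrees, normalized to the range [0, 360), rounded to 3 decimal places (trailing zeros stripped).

Executing turtle program step by step:
Start: pos=(0,0), heading=0, pen down
PD: pen down
FD 10.6: (0,0) -> (10.6,0) [heading=0, draw]
LT 180: heading 0 -> 180
BK 5.2: (10.6,0) -> (15.8,0) [heading=180, draw]
FD 6: (15.8,0) -> (9.8,0) [heading=180, draw]
BK 13: (9.8,0) -> (22.8,0) [heading=180, draw]
FD 14: (22.8,0) -> (8.8,0) [heading=180, draw]
FD 5: (8.8,0) -> (3.8,0) [heading=180, draw]
FD 1.1: (3.8,0) -> (2.7,0) [heading=180, draw]
Final: pos=(2.7,0), heading=180, 7 segment(s) drawn

Answer: 180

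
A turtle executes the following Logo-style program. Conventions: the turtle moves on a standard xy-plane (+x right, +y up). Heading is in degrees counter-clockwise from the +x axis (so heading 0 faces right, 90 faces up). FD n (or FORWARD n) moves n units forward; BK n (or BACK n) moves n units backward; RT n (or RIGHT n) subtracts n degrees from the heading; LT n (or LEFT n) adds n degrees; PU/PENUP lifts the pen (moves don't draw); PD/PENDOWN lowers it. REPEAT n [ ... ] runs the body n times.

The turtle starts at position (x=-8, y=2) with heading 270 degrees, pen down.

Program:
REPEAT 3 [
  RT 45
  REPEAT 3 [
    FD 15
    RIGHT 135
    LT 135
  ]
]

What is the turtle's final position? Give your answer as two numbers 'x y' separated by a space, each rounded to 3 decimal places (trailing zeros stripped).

Answer: -116.64 2

Derivation:
Executing turtle program step by step:
Start: pos=(-8,2), heading=270, pen down
REPEAT 3 [
  -- iteration 1/3 --
  RT 45: heading 270 -> 225
  REPEAT 3 [
    -- iteration 1/3 --
    FD 15: (-8,2) -> (-18.607,-8.607) [heading=225, draw]
    RT 135: heading 225 -> 90
    LT 135: heading 90 -> 225
    -- iteration 2/3 --
    FD 15: (-18.607,-8.607) -> (-29.213,-19.213) [heading=225, draw]
    RT 135: heading 225 -> 90
    LT 135: heading 90 -> 225
    -- iteration 3/3 --
    FD 15: (-29.213,-19.213) -> (-39.82,-29.82) [heading=225, draw]
    RT 135: heading 225 -> 90
    LT 135: heading 90 -> 225
  ]
  -- iteration 2/3 --
  RT 45: heading 225 -> 180
  REPEAT 3 [
    -- iteration 1/3 --
    FD 15: (-39.82,-29.82) -> (-54.82,-29.82) [heading=180, draw]
    RT 135: heading 180 -> 45
    LT 135: heading 45 -> 180
    -- iteration 2/3 --
    FD 15: (-54.82,-29.82) -> (-69.82,-29.82) [heading=180, draw]
    RT 135: heading 180 -> 45
    LT 135: heading 45 -> 180
    -- iteration 3/3 --
    FD 15: (-69.82,-29.82) -> (-84.82,-29.82) [heading=180, draw]
    RT 135: heading 180 -> 45
    LT 135: heading 45 -> 180
  ]
  -- iteration 3/3 --
  RT 45: heading 180 -> 135
  REPEAT 3 [
    -- iteration 1/3 --
    FD 15: (-84.82,-29.82) -> (-95.426,-19.213) [heading=135, draw]
    RT 135: heading 135 -> 0
    LT 135: heading 0 -> 135
    -- iteration 2/3 --
    FD 15: (-95.426,-19.213) -> (-106.033,-8.607) [heading=135, draw]
    RT 135: heading 135 -> 0
    LT 135: heading 0 -> 135
    -- iteration 3/3 --
    FD 15: (-106.033,-8.607) -> (-116.64,2) [heading=135, draw]
    RT 135: heading 135 -> 0
    LT 135: heading 0 -> 135
  ]
]
Final: pos=(-116.64,2), heading=135, 9 segment(s) drawn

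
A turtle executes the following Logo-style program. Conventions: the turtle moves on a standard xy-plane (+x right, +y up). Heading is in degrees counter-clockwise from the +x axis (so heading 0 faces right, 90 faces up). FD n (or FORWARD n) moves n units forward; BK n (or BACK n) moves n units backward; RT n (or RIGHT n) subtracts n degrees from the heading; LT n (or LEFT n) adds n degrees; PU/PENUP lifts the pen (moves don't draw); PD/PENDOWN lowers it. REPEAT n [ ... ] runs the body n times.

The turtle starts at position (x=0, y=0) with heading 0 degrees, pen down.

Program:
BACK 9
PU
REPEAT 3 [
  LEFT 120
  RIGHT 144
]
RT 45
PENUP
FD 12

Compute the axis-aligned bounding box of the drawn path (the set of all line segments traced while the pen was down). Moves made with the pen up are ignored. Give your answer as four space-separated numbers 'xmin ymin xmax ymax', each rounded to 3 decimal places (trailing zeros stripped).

Answer: -9 0 0 0

Derivation:
Executing turtle program step by step:
Start: pos=(0,0), heading=0, pen down
BK 9: (0,0) -> (-9,0) [heading=0, draw]
PU: pen up
REPEAT 3 [
  -- iteration 1/3 --
  LT 120: heading 0 -> 120
  RT 144: heading 120 -> 336
  -- iteration 2/3 --
  LT 120: heading 336 -> 96
  RT 144: heading 96 -> 312
  -- iteration 3/3 --
  LT 120: heading 312 -> 72
  RT 144: heading 72 -> 288
]
RT 45: heading 288 -> 243
PU: pen up
FD 12: (-9,0) -> (-14.448,-10.692) [heading=243, move]
Final: pos=(-14.448,-10.692), heading=243, 1 segment(s) drawn

Segment endpoints: x in {-9, 0}, y in {0}
xmin=-9, ymin=0, xmax=0, ymax=0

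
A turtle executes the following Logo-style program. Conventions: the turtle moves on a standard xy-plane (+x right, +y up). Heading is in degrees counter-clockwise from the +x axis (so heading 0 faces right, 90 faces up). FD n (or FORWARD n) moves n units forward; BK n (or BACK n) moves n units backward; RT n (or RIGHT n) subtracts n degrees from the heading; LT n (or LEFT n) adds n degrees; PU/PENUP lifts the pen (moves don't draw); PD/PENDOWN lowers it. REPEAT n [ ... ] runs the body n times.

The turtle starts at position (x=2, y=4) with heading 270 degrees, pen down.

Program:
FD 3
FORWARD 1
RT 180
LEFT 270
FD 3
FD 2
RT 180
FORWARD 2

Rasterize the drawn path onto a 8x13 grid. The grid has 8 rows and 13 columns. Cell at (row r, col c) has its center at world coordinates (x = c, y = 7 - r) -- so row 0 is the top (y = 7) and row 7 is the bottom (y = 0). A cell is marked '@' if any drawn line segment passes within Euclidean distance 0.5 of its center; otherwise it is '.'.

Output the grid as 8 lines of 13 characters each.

Answer: .............
.............
.............
..@..........
..@..........
..@..........
..@..........
..@@@@@@.....

Derivation:
Segment 0: (2,4) -> (2,1)
Segment 1: (2,1) -> (2,0)
Segment 2: (2,0) -> (5,-0)
Segment 3: (5,-0) -> (7,-0)
Segment 4: (7,-0) -> (5,-0)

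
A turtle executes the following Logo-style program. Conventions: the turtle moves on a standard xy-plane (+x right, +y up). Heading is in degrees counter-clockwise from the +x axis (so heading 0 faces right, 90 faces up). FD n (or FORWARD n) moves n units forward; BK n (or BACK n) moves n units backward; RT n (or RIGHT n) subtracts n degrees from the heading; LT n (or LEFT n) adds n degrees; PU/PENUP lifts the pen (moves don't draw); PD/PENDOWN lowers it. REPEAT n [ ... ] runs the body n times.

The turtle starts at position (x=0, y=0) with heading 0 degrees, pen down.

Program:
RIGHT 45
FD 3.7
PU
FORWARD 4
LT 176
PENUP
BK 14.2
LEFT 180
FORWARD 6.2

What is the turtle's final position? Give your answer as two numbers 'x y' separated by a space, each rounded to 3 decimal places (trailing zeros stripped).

Answer: 18.828 -20.841

Derivation:
Executing turtle program step by step:
Start: pos=(0,0), heading=0, pen down
RT 45: heading 0 -> 315
FD 3.7: (0,0) -> (2.616,-2.616) [heading=315, draw]
PU: pen up
FD 4: (2.616,-2.616) -> (5.445,-5.445) [heading=315, move]
LT 176: heading 315 -> 131
PU: pen up
BK 14.2: (5.445,-5.445) -> (14.761,-16.162) [heading=131, move]
LT 180: heading 131 -> 311
FD 6.2: (14.761,-16.162) -> (18.828,-20.841) [heading=311, move]
Final: pos=(18.828,-20.841), heading=311, 1 segment(s) drawn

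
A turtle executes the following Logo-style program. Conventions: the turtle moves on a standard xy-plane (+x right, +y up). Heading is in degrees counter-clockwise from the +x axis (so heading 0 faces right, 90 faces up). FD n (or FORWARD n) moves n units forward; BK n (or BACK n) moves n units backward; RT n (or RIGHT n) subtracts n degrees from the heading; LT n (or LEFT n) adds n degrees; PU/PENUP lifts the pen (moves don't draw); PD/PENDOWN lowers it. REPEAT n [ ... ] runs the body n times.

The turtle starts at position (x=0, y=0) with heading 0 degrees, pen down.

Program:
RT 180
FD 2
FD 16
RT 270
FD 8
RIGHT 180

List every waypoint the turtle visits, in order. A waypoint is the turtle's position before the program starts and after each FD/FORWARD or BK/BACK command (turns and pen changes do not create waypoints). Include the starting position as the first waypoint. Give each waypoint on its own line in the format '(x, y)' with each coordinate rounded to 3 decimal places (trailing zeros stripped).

Answer: (0, 0)
(-2, 0)
(-18, 0)
(-18, -8)

Derivation:
Executing turtle program step by step:
Start: pos=(0,0), heading=0, pen down
RT 180: heading 0 -> 180
FD 2: (0,0) -> (-2,0) [heading=180, draw]
FD 16: (-2,0) -> (-18,0) [heading=180, draw]
RT 270: heading 180 -> 270
FD 8: (-18,0) -> (-18,-8) [heading=270, draw]
RT 180: heading 270 -> 90
Final: pos=(-18,-8), heading=90, 3 segment(s) drawn
Waypoints (4 total):
(0, 0)
(-2, 0)
(-18, 0)
(-18, -8)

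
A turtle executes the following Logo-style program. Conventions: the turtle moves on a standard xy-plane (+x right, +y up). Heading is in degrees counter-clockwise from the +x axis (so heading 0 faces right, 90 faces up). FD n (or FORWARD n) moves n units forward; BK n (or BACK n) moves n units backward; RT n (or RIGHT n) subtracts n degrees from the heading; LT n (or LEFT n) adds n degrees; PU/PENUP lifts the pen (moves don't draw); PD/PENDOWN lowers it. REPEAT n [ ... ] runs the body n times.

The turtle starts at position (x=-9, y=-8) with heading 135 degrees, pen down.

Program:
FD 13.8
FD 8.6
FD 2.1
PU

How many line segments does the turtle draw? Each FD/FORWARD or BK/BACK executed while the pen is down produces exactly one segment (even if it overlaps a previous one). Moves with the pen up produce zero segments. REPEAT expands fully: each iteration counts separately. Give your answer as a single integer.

Executing turtle program step by step:
Start: pos=(-9,-8), heading=135, pen down
FD 13.8: (-9,-8) -> (-18.758,1.758) [heading=135, draw]
FD 8.6: (-18.758,1.758) -> (-24.839,7.839) [heading=135, draw]
FD 2.1: (-24.839,7.839) -> (-26.324,9.324) [heading=135, draw]
PU: pen up
Final: pos=(-26.324,9.324), heading=135, 3 segment(s) drawn
Segments drawn: 3

Answer: 3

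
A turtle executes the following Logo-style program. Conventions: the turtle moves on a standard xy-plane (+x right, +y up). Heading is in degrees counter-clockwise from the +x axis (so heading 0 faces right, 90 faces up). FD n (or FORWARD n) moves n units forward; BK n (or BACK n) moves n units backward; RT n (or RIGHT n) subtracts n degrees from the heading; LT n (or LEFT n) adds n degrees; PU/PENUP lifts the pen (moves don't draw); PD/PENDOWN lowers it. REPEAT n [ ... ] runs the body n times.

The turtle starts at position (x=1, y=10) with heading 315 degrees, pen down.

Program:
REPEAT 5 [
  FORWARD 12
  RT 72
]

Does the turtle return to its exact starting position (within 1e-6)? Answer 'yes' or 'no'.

Executing turtle program step by step:
Start: pos=(1,10), heading=315, pen down
REPEAT 5 [
  -- iteration 1/5 --
  FD 12: (1,10) -> (9.485,1.515) [heading=315, draw]
  RT 72: heading 315 -> 243
  -- iteration 2/5 --
  FD 12: (9.485,1.515) -> (4.037,-9.177) [heading=243, draw]
  RT 72: heading 243 -> 171
  -- iteration 3/5 --
  FD 12: (4.037,-9.177) -> (-7.815,-7.3) [heading=171, draw]
  RT 72: heading 171 -> 99
  -- iteration 4/5 --
  FD 12: (-7.815,-7.3) -> (-9.692,4.552) [heading=99, draw]
  RT 72: heading 99 -> 27
  -- iteration 5/5 --
  FD 12: (-9.692,4.552) -> (1,10) [heading=27, draw]
  RT 72: heading 27 -> 315
]
Final: pos=(1,10), heading=315, 5 segment(s) drawn

Start position: (1, 10)
Final position: (1, 10)
Distance = 0; < 1e-6 -> CLOSED

Answer: yes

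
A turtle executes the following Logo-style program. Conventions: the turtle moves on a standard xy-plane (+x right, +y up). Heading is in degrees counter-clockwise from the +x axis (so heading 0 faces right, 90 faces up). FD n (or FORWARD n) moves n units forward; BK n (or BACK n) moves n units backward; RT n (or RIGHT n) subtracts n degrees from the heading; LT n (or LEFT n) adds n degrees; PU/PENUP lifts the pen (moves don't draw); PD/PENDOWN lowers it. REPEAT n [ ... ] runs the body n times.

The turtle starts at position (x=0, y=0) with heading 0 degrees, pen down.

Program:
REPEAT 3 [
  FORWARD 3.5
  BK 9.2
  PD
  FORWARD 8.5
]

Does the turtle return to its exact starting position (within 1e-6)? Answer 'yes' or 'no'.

Executing turtle program step by step:
Start: pos=(0,0), heading=0, pen down
REPEAT 3 [
  -- iteration 1/3 --
  FD 3.5: (0,0) -> (3.5,0) [heading=0, draw]
  BK 9.2: (3.5,0) -> (-5.7,0) [heading=0, draw]
  PD: pen down
  FD 8.5: (-5.7,0) -> (2.8,0) [heading=0, draw]
  -- iteration 2/3 --
  FD 3.5: (2.8,0) -> (6.3,0) [heading=0, draw]
  BK 9.2: (6.3,0) -> (-2.9,0) [heading=0, draw]
  PD: pen down
  FD 8.5: (-2.9,0) -> (5.6,0) [heading=0, draw]
  -- iteration 3/3 --
  FD 3.5: (5.6,0) -> (9.1,0) [heading=0, draw]
  BK 9.2: (9.1,0) -> (-0.1,0) [heading=0, draw]
  PD: pen down
  FD 8.5: (-0.1,0) -> (8.4,0) [heading=0, draw]
]
Final: pos=(8.4,0), heading=0, 9 segment(s) drawn

Start position: (0, 0)
Final position: (8.4, 0)
Distance = 8.4; >= 1e-6 -> NOT closed

Answer: no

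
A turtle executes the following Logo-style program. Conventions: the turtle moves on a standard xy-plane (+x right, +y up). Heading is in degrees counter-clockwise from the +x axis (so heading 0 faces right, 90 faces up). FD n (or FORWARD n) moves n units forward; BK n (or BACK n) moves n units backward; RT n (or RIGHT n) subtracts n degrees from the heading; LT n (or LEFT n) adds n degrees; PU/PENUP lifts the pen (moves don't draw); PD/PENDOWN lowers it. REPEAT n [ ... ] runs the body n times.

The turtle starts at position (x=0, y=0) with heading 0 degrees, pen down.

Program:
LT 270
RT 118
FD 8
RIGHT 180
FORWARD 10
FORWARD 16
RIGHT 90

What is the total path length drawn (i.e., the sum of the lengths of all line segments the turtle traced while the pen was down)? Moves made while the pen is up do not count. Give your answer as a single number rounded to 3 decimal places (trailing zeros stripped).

Executing turtle program step by step:
Start: pos=(0,0), heading=0, pen down
LT 270: heading 0 -> 270
RT 118: heading 270 -> 152
FD 8: (0,0) -> (-7.064,3.756) [heading=152, draw]
RT 180: heading 152 -> 332
FD 10: (-7.064,3.756) -> (1.766,-0.939) [heading=332, draw]
FD 16: (1.766,-0.939) -> (15.893,-8.45) [heading=332, draw]
RT 90: heading 332 -> 242
Final: pos=(15.893,-8.45), heading=242, 3 segment(s) drawn

Segment lengths:
  seg 1: (0,0) -> (-7.064,3.756), length = 8
  seg 2: (-7.064,3.756) -> (1.766,-0.939), length = 10
  seg 3: (1.766,-0.939) -> (15.893,-8.45), length = 16
Total = 34

Answer: 34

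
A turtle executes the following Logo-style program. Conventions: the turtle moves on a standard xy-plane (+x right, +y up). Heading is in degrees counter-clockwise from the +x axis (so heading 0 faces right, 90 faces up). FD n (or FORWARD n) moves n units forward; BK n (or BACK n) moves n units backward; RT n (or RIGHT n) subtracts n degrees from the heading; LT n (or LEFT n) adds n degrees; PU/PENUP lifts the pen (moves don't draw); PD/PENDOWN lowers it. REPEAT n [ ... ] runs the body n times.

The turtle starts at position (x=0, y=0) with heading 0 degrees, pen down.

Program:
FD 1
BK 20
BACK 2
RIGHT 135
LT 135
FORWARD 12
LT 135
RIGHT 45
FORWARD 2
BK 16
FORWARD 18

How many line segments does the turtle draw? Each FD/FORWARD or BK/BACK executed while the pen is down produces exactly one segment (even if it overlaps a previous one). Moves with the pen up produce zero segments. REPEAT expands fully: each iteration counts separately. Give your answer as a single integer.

Executing turtle program step by step:
Start: pos=(0,0), heading=0, pen down
FD 1: (0,0) -> (1,0) [heading=0, draw]
BK 20: (1,0) -> (-19,0) [heading=0, draw]
BK 2: (-19,0) -> (-21,0) [heading=0, draw]
RT 135: heading 0 -> 225
LT 135: heading 225 -> 0
FD 12: (-21,0) -> (-9,0) [heading=0, draw]
LT 135: heading 0 -> 135
RT 45: heading 135 -> 90
FD 2: (-9,0) -> (-9,2) [heading=90, draw]
BK 16: (-9,2) -> (-9,-14) [heading=90, draw]
FD 18: (-9,-14) -> (-9,4) [heading=90, draw]
Final: pos=(-9,4), heading=90, 7 segment(s) drawn
Segments drawn: 7

Answer: 7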